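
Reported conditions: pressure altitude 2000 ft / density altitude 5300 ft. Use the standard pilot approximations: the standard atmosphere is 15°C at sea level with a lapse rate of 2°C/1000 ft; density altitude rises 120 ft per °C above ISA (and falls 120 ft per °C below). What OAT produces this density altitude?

Density altitude − pressure altitude = 5300 − 2000 = +3300 ft.
At 120 ft/°C that is an ISA deviation of 3300/120 = +27.5°C.
ISA temperature at 2000 ft = 15 − 2 × (2000/1000) = 11°C.
OAT = ISA + deviation = 11 + (+27.5) = 38.5°C.

38.5°C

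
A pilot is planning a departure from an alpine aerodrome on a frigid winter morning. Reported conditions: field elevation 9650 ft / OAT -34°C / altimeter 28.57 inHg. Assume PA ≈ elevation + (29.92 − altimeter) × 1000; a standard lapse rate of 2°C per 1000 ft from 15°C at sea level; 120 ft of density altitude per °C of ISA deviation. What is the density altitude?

7760 ft

Pressure altitude = 9650 + (29.92 − 28.57) × 1000 = 9650 + (+1350) = 11000 ft.
ISA temperature at 11000 ft = 15 − 2 × (11000/1000) = -7°C.
ISA deviation = -34 − (-7) = -27°C.
Density altitude = 11000 + 120 × (-27) = 7760 ft.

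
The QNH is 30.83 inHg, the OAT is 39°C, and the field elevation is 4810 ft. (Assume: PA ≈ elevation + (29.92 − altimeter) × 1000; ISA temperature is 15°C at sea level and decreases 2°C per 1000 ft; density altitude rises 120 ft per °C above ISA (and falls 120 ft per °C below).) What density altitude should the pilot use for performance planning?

7716 ft

Pressure altitude = 4810 + (29.92 − 30.83) × 1000 = 4810 + (-910) = 3900 ft.
ISA temperature at 3900 ft = 15 − 2 × (3900/1000) = 7.2°C.
ISA deviation = 39 − 7.2 = +31.8°C.
Density altitude = 3900 + 120 × (31.8) = 7716 ft.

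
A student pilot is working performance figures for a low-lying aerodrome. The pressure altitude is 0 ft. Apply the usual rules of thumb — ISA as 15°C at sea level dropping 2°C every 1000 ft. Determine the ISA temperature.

ISA temperature = 15 − 2 × (0/1000) = 15 − 0 = 15°C.

15°C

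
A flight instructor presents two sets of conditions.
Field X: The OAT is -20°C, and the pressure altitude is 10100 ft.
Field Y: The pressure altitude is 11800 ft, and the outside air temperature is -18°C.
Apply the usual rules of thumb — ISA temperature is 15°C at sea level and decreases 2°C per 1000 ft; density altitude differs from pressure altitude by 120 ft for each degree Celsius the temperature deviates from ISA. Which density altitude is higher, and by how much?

Field Y by 2348 ft

Field X: ISA temp = -5.2°C, deviation -14.8°C, DA = 10100 + 120 × (-14.8) = 8324 ft.
Field Y: ISA temp = -8.6°C, deviation -9.4°C, DA = 11800 + 120 × (-9.4) = 10672 ft.
Field Y is higher by 10672 − 8324 = 2348 ft.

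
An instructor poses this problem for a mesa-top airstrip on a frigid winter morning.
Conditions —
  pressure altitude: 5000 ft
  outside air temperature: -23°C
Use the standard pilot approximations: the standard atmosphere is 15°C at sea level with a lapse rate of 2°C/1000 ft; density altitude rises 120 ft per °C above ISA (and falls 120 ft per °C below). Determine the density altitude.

ISA temperature at 5000 ft = 15 − 2 × (5000/1000) = 5°C.
ISA deviation = -23 − 5 = -28°C.
Density altitude = 5000 + 120 × (-28) = 5000 + (-3360) = 1640 ft.

1640 ft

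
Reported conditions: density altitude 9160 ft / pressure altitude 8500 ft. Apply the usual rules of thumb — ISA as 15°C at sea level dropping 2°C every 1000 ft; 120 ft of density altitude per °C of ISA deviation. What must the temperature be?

3.5°C

Density altitude − pressure altitude = 9160 − 8500 = +660 ft.
At 120 ft/°C that is an ISA deviation of 660/120 = +5.5°C.
ISA temperature at 8500 ft = 15 − 2 × (8500/1000) = -2°C.
OAT = ISA + deviation = -2 + (+5.5) = 3.5°C.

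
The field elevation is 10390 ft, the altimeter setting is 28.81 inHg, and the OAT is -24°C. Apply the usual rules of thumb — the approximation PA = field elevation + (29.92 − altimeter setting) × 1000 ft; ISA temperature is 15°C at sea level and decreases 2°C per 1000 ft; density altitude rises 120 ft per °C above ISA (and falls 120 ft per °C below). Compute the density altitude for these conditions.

Pressure altitude = 10390 + (29.92 − 28.81) × 1000 = 10390 + (+1110) = 11500 ft.
ISA temperature at 11500 ft = 15 − 2 × (11500/1000) = -8°C.
ISA deviation = -24 − (-8) = -16°C.
Density altitude = 11500 + 120 × (-16) = 9580 ft.

9580 ft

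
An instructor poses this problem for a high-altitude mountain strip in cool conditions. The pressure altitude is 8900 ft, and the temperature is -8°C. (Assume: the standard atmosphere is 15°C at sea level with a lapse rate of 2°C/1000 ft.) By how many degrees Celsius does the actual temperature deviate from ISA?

ISA-5.2°C

ISA temperature at 8900 ft = 15 − 2 × (8900/1000) = -2.8°C.
Deviation = OAT − ISA = -8 − (-2.8) = -5.2°C.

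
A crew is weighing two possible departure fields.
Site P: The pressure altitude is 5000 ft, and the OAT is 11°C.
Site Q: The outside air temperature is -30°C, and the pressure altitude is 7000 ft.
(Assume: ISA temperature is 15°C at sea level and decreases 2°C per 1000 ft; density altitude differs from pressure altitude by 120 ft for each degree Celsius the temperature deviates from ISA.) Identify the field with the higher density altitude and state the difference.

Site P by 2440 ft

Site P: ISA temp = 5°C, deviation +6°C, DA = 5000 + 120 × 6 = 5720 ft.
Site Q: ISA temp = 1°C, deviation -31°C, DA = 7000 + 120 × (-31) = 3280 ft.
Site P is higher by 5720 − 3280 = 2440 ft.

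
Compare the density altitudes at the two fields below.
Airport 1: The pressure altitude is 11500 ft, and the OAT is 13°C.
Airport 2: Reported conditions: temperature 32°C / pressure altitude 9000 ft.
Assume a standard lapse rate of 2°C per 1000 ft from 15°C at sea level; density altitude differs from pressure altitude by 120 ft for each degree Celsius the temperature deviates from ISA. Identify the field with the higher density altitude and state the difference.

Airport 1: ISA temp = -8°C, deviation +21°C, DA = 11500 + 120 × 21 = 14020 ft.
Airport 2: ISA temp = -3°C, deviation +35°C, DA = 9000 + 120 × 35 = 13200 ft.
Airport 1 is higher by 14020 − 13200 = 820 ft.

Airport 1 by 820 ft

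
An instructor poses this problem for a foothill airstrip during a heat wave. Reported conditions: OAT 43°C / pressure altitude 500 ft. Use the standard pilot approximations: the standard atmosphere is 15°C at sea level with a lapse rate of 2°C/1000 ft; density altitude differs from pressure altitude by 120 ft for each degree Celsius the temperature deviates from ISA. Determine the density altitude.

3980 ft

ISA temperature at 500 ft = 15 − 2 × (500/1000) = 14°C.
ISA deviation = 43 − 14 = +29°C.
Density altitude = 500 + 120 × (29) = 500 + (+3480) = 3980 ft.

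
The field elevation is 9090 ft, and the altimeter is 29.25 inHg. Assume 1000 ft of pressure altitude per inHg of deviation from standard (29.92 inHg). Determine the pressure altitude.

9760 ft

Pressure correction = (29.92 − 29.25) × 1000 = +670 ft.
Pressure altitude = 9090 + (+670) = 9760 ft.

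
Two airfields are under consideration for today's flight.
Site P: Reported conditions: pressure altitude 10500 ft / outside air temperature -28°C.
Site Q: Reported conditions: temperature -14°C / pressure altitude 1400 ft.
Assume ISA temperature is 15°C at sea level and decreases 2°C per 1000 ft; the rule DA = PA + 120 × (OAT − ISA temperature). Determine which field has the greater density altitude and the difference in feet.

Site P by 9604 ft

Site P: ISA temp = -6°C, deviation -22°C, DA = 10500 + 120 × (-22) = 7860 ft.
Site Q: ISA temp = 12.2°C, deviation -26.2°C, DA = 1400 + 120 × (-26.2) = -1744 ft.
Site P is higher by 7860 − (-1744) = 9604 ft.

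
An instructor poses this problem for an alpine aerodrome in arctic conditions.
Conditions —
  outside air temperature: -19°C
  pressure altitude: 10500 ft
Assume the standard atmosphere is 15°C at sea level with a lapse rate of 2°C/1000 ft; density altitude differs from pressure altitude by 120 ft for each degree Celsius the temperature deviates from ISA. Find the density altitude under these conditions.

8940 ft

ISA temperature at 10500 ft = 15 − 2 × (10500/1000) = -6°C.
ISA deviation = -19 − (-6) = -13°C.
Density altitude = 10500 + 120 × (-13) = 10500 + (-1560) = 8940 ft.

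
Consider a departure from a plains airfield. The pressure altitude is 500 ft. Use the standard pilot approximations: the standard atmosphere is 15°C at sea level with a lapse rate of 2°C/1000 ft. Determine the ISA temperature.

14°C

ISA temperature = 15 − 2 × (500/1000) = 15 − 1 = 14°C.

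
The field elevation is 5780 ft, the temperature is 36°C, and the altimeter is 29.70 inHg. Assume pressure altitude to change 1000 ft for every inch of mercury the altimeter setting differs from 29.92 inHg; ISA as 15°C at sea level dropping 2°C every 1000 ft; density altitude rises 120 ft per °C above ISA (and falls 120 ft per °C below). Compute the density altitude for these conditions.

9960 ft

Pressure altitude = 5780 + (29.92 − 29.70) × 1000 = 5780 + (+220) = 6000 ft.
ISA temperature at 6000 ft = 15 − 2 × (6000/1000) = 3°C.
ISA deviation = 36 − 3 = +33°C.
Density altitude = 6000 + 120 × (33) = 9960 ft.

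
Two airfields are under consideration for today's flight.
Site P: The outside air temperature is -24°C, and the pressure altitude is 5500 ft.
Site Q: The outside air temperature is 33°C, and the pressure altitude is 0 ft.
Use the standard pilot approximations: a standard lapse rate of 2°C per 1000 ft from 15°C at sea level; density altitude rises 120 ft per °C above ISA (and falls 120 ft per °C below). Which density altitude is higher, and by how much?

Site Q by 20 ft

Site P: ISA temp = 4°C, deviation -28°C, DA = 5500 + 120 × (-28) = 2140 ft.
Site Q: ISA temp = 15°C, deviation +18°C, DA = 0 + 120 × 18 = 2160 ft.
Site Q is higher by 2160 − 2140 = 20 ft.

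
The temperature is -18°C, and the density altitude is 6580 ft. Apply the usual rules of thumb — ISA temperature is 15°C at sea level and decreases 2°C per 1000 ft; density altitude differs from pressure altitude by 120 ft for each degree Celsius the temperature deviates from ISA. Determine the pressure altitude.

8500 ft

DA = PA + 120 × (OAT − (15 − 2·PA/1000)) = PA + 120·OAT − 1800 + 0.24·PA = 1.24·PA + 120·OAT − 1800.
So 1.24·PA = 6580 − 120 × (-18) + 1800 = 10540.
PA = 10540 / 1.24 = 8500 ft.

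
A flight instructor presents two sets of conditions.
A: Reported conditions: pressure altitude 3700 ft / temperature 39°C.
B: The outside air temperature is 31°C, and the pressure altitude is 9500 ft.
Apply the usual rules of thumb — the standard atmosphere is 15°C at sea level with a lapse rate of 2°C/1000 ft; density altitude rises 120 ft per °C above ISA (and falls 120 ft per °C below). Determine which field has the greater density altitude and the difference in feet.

A: ISA temp = 7.6°C, deviation +31.4°C, DA = 3700 + 120 × 31.4 = 7468 ft.
B: ISA temp = -4°C, deviation +35°C, DA = 9500 + 120 × 35 = 13700 ft.
B is higher by 13700 − 7468 = 6232 ft.

B by 6232 ft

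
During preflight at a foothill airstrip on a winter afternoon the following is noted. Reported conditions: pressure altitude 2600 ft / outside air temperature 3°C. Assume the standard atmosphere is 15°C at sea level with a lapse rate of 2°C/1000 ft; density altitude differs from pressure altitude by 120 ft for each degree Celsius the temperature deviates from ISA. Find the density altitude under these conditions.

1784 ft

ISA temperature at 2600 ft = 15 − 2 × (2600/1000) = 9.8°C.
ISA deviation = 3 − 9.8 = -6.8°C.
Density altitude = 2600 + 120 × (-6.8) = 2600 + (-816) = 1784 ft.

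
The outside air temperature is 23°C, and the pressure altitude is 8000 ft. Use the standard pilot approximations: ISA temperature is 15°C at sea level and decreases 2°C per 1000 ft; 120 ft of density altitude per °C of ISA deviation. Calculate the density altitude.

ISA temperature at 8000 ft = 15 − 2 × (8000/1000) = -1°C.
ISA deviation = 23 − (-1) = +24°C.
Density altitude = 8000 + 120 × (24) = 8000 + (+2880) = 10880 ft.

10880 ft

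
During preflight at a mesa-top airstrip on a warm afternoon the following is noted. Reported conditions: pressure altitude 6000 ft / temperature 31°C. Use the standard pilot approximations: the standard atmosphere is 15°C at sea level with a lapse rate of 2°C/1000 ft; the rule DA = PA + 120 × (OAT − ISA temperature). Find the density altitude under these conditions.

ISA temperature at 6000 ft = 15 − 2 × (6000/1000) = 3°C.
ISA deviation = 31 − 3 = +28°C.
Density altitude = 6000 + 120 × (28) = 6000 + (+3360) = 9360 ft.

9360 ft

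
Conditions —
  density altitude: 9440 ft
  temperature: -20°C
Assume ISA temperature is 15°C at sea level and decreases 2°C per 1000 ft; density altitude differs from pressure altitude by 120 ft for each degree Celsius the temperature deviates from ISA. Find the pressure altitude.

11000 ft

DA = PA + 120 × (OAT − (15 − 2·PA/1000)) = PA + 120·OAT − 1800 + 0.24·PA = 1.24·PA + 120·OAT − 1800.
So 1.24·PA = 9440 − 120 × (-20) + 1800 = 13640.
PA = 13640 / 1.24 = 11000 ft.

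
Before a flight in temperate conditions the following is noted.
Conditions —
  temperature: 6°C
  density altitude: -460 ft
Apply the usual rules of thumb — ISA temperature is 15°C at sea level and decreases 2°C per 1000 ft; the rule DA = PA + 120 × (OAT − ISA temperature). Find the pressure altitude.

DA = PA + 120 × (OAT − (15 − 2·PA/1000)) = PA + 120·OAT − 1800 + 0.24·PA = 1.24·PA + 120·OAT − 1800.
So 1.24·PA = -460 − 120 × 6 + 1800 = 620.
PA = 620 / 1.24 = 500 ft.

500 ft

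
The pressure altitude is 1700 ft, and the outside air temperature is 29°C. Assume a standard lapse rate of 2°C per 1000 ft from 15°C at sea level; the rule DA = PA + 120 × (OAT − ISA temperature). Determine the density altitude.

ISA temperature at 1700 ft = 15 − 2 × (1700/1000) = 11.6°C.
ISA deviation = 29 − 11.6 = +17.4°C.
Density altitude = 1700 + 120 × (17.4) = 1700 + (+2088) = 3788 ft.

3788 ft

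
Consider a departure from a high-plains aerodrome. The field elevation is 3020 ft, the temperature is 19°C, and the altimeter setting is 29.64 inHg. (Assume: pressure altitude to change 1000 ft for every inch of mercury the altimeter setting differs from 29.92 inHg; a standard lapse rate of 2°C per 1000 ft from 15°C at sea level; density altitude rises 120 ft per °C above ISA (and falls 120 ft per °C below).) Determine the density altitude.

Pressure altitude = 3020 + (29.92 − 29.64) × 1000 = 3020 + (+280) = 3300 ft.
ISA temperature at 3300 ft = 15 − 2 × (3300/1000) = 8.4°C.
ISA deviation = 19 − 8.4 = +10.6°C.
Density altitude = 3300 + 120 × (10.6) = 4572 ft.

4572 ft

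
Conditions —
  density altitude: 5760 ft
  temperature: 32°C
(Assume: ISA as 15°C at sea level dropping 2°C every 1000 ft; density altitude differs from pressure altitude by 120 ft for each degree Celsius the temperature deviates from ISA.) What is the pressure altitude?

3000 ft

DA = PA + 120 × (OAT − (15 − 2·PA/1000)) = PA + 120·OAT − 1800 + 0.24·PA = 1.24·PA + 120·OAT − 1800.
So 1.24·PA = 5760 − 120 × 32 + 1800 = 3720.
PA = 3720 / 1.24 = 3000 ft.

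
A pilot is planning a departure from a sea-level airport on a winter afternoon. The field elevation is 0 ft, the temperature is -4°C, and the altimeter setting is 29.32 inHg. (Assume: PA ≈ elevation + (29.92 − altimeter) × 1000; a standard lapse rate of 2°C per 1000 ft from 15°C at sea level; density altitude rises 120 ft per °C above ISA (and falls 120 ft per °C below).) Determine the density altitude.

Pressure altitude = 0 + (29.92 − 29.32) × 1000 = 0 + (+600) = 600 ft.
ISA temperature at 600 ft = 15 − 2 × (600/1000) = 13.8°C.
ISA deviation = -4 − 13.8 = -17.8°C.
Density altitude = 600 + 120 × (-17.8) = -1536 ft.

-1536 ft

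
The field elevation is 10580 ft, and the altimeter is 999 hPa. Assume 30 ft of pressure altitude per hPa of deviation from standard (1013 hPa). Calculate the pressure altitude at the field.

Pressure correction = (1013 − 999) × 30 = +420 ft.
Pressure altitude = 10580 + (+420) = 11000 ft.

11000 ft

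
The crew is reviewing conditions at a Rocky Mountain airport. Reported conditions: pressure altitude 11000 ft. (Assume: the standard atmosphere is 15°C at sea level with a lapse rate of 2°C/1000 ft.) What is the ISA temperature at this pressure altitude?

ISA temperature = 15 − 2 × (11000/1000) = 15 − 22 = -7°C.

-7°C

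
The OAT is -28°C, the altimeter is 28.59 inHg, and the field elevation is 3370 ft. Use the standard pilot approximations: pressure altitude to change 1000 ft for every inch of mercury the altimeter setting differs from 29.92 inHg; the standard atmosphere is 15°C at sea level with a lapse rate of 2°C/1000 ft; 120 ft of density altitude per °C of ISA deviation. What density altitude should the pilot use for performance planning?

Pressure altitude = 3370 + (29.92 − 28.59) × 1000 = 3370 + (+1330) = 4700 ft.
ISA temperature at 4700 ft = 15 − 2 × (4700/1000) = 5.6°C.
ISA deviation = -28 − 5.6 = -33.6°C.
Density altitude = 4700 + 120 × (-33.6) = 668 ft.

668 ft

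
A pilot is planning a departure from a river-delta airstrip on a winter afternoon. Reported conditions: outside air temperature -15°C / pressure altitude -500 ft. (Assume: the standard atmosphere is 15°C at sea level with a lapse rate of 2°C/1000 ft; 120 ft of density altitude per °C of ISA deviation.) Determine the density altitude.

ISA temperature at -500 ft = 15 − 2 × (-500/1000) = 16°C.
ISA deviation = -15 − 16 = -31°C.
Density altitude = -500 + 120 × (-31) = -500 + (-3720) = -4220 ft.

-4220 ft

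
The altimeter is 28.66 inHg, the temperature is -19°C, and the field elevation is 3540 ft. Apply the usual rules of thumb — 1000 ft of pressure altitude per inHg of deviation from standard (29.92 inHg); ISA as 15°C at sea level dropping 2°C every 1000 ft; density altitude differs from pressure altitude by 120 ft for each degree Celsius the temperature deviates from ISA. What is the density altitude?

Pressure altitude = 3540 + (29.92 − 28.66) × 1000 = 3540 + (+1260) = 4800 ft.
ISA temperature at 4800 ft = 15 − 2 × (4800/1000) = 5.4°C.
ISA deviation = -19 − 5.4 = -24.4°C.
Density altitude = 4800 + 120 × (-24.4) = 1872 ft.

1872 ft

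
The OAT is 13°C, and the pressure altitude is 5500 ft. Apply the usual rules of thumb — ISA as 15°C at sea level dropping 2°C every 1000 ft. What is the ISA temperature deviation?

ISA temperature at 5500 ft = 15 − 2 × (5500/1000) = 4°C.
Deviation = OAT − ISA = 13 − 4 = +9°C.

ISA+9°C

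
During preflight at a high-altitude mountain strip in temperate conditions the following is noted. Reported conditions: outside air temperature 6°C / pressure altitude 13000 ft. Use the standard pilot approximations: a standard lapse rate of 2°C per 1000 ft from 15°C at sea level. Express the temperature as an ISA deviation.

ISA+17°C

ISA temperature at 13000 ft = 15 − 2 × (13000/1000) = -11°C.
Deviation = OAT − ISA = 6 − (-11) = +17°C.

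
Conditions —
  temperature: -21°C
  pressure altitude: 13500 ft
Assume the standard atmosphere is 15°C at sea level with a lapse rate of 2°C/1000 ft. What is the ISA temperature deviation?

ISA-9°C

ISA temperature at 13500 ft = 15 − 2 × (13500/1000) = -12°C.
Deviation = OAT − ISA = -21 − (-12) = -9°C.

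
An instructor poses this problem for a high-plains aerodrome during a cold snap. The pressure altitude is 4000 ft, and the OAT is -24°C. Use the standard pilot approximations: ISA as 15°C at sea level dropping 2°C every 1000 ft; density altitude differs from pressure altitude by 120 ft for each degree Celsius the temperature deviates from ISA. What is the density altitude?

280 ft

ISA temperature at 4000 ft = 15 − 2 × (4000/1000) = 7°C.
ISA deviation = -24 − 7 = -31°C.
Density altitude = 4000 + 120 × (-31) = 4000 + (-3720) = 280 ft.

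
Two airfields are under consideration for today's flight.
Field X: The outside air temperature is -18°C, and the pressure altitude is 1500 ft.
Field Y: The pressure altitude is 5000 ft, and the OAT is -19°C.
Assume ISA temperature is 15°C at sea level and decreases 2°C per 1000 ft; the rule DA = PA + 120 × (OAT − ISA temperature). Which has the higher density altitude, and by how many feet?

Field Y by 4220 ft

Field X: ISA temp = 12°C, deviation -30°C, DA = 1500 + 120 × (-30) = -2100 ft.
Field Y: ISA temp = 5°C, deviation -24°C, DA = 5000 + 120 × (-24) = 2120 ft.
Field Y is higher by 2120 − (-2100) = 4220 ft.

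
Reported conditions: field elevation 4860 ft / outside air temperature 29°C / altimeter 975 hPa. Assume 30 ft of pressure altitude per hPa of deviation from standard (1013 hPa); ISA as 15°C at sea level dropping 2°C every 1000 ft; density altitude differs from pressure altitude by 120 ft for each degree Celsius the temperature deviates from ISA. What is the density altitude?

9120 ft

Pressure altitude = 4860 + (1013 − 975) × 30 = 4860 + (+1140) = 6000 ft.
ISA temperature at 6000 ft = 15 − 2 × (6000/1000) = 3°C.
ISA deviation = 29 − 3 = +26°C.
Density altitude = 6000 + 120 × (26) = 9120 ft.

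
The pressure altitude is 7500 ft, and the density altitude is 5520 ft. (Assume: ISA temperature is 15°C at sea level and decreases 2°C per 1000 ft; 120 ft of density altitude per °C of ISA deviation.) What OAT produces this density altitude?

Density altitude − pressure altitude = 5520 − 7500 = -1980 ft.
At 120 ft/°C that is an ISA deviation of -1980/120 = -16.5°C.
ISA temperature at 7500 ft = 15 − 2 × (7500/1000) = 0°C.
OAT = ISA + deviation = 0 + (-16.5) = -16.5°C.

-16.5°C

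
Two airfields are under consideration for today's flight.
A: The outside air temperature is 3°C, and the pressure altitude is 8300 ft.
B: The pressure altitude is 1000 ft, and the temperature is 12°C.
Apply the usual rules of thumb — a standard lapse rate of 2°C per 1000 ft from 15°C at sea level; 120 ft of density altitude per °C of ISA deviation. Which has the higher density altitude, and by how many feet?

A: ISA temp = -1.6°C, deviation +4.6°C, DA = 8300 + 120 × 4.6 = 8852 ft.
B: ISA temp = 13°C, deviation -1°C, DA = 1000 + 120 × (-1) = 880 ft.
A is higher by 8852 − 880 = 7972 ft.

A by 7972 ft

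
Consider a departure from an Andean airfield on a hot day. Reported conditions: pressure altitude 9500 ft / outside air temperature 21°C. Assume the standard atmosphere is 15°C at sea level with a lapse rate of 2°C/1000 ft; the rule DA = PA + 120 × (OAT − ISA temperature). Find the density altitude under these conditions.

ISA temperature at 9500 ft = 15 − 2 × (9500/1000) = -4°C.
ISA deviation = 21 − (-4) = +25°C.
Density altitude = 9500 + 120 × (25) = 9500 + (+3000) = 12500 ft.

12500 ft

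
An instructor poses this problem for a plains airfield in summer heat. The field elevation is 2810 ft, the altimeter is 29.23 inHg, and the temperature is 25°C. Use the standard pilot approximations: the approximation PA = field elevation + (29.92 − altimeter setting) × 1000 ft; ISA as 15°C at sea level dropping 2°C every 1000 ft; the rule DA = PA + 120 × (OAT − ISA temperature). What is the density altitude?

5540 ft

Pressure altitude = 2810 + (29.92 − 29.23) × 1000 = 2810 + (+690) = 3500 ft.
ISA temperature at 3500 ft = 15 − 2 × (3500/1000) = 8°C.
ISA deviation = 25 − 8 = +17°C.
Density altitude = 3500 + 120 × (17) = 5540 ft.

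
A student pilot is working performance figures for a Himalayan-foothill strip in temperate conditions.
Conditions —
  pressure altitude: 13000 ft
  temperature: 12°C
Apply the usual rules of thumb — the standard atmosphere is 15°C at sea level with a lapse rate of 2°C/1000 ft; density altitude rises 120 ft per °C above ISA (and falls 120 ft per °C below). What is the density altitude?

15760 ft

ISA temperature at 13000 ft = 15 − 2 × (13000/1000) = -11°C.
ISA deviation = 12 − (-11) = +23°C.
Density altitude = 13000 + 120 × (23) = 13000 + (+2760) = 15760 ft.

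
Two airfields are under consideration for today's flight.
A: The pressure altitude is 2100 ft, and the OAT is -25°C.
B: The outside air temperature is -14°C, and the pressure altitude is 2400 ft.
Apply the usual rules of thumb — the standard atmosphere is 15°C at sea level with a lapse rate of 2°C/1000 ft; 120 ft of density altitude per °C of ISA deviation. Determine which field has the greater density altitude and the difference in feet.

A: ISA temp = 10.8°C, deviation -35.8°C, DA = 2100 + 120 × (-35.8) = -2196 ft.
B: ISA temp = 10.2°C, deviation -24.2°C, DA = 2400 + 120 × (-24.2) = -504 ft.
B is higher by -504 − (-2196) = 1692 ft.

B by 1692 ft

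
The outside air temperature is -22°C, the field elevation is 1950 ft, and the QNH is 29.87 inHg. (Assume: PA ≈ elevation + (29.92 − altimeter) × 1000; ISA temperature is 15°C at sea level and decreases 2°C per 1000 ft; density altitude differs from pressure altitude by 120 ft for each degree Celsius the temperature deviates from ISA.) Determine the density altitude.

-1960 ft

Pressure altitude = 1950 + (29.92 − 29.87) × 1000 = 1950 + (+50) = 2000 ft.
ISA temperature at 2000 ft = 15 − 2 × (2000/1000) = 11°C.
ISA deviation = -22 − 11 = -33°C.
Density altitude = 2000 + 120 × (-33) = -1960 ft.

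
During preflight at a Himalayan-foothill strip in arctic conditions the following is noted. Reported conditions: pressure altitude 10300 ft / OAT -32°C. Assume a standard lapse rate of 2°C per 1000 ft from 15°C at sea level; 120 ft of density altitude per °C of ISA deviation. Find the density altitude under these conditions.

ISA temperature at 10300 ft = 15 − 2 × (10300/1000) = -5.6°C.
ISA deviation = -32 − (-5.6) = -26.4°C.
Density altitude = 10300 + 120 × (-26.4) = 10300 + (-3168) = 7132 ft.

7132 ft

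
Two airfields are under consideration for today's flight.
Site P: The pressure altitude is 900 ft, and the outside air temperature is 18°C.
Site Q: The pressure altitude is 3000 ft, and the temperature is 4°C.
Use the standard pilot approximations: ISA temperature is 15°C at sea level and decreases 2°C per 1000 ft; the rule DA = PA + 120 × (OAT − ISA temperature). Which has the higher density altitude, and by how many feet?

Site P: ISA temp = 13.2°C, deviation +4.8°C, DA = 900 + 120 × 4.8 = 1476 ft.
Site Q: ISA temp = 9°C, deviation -5°C, DA = 3000 + 120 × (-5) = 2400 ft.
Site Q is higher by 2400 − 1476 = 924 ft.

Site Q by 924 ft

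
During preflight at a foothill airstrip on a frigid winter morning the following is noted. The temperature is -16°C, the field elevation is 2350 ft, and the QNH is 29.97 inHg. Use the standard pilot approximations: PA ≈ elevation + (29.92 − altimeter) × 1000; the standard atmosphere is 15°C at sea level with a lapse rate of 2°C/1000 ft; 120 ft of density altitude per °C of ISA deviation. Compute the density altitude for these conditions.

-868 ft

Pressure altitude = 2350 + (29.92 − 29.97) × 1000 = 2350 + (-50) = 2300 ft.
ISA temperature at 2300 ft = 15 − 2 × (2300/1000) = 10.4°C.
ISA deviation = -16 − 10.4 = -26.4°C.
Density altitude = 2300 + 120 × (-26.4) = -868 ft.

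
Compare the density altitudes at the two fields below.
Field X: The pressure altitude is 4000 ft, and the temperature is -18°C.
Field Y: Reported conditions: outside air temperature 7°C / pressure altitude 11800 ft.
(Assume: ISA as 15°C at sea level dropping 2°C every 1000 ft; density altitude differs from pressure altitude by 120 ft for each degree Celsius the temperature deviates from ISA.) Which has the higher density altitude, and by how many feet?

Field X: ISA temp = 7°C, deviation -25°C, DA = 4000 + 120 × (-25) = 1000 ft.
Field Y: ISA temp = -8.6°C, deviation +15.6°C, DA = 11800 + 120 × 15.6 = 13672 ft.
Field Y is higher by 13672 − 1000 = 12672 ft.

Field Y by 12672 ft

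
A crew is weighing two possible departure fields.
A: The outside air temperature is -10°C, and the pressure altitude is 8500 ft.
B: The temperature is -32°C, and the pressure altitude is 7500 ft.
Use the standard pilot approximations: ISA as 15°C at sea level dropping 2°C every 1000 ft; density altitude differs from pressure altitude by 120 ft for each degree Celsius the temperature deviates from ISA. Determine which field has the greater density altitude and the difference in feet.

A: ISA temp = -2°C, deviation -8°C, DA = 8500 + 120 × (-8) = 7540 ft.
B: ISA temp = 0°C, deviation -32°C, DA = 7500 + 120 × (-32) = 3660 ft.
A is higher by 7540 − 3660 = 3880 ft.

A by 3880 ft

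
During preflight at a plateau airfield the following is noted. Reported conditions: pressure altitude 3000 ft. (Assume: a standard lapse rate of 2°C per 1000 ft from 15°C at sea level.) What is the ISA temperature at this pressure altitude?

ISA temperature = 15 − 2 × (3000/1000) = 15 − 6 = 9°C.

9°C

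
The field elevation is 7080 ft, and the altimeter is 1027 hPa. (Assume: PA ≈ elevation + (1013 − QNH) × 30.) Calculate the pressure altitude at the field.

Pressure correction = (1013 − 1027) × 30 = -420 ft.
Pressure altitude = 7080 + (-420) = 6660 ft.

6660 ft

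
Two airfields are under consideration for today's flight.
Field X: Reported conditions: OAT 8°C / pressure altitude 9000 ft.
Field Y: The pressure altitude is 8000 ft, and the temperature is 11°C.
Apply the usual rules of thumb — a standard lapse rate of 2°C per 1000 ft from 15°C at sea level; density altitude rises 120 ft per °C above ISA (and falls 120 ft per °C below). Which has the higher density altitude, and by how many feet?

Field X: ISA temp = -3°C, deviation +11°C, DA = 9000 + 120 × 11 = 10320 ft.
Field Y: ISA temp = -1°C, deviation +12°C, DA = 8000 + 120 × 12 = 9440 ft.
Field X is higher by 10320 − 9440 = 880 ft.

Field X by 880 ft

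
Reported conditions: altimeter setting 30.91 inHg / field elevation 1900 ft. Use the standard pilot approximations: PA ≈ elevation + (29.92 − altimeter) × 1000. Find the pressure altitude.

Pressure correction = (29.92 − 30.91) × 1000 = -990 ft.
Pressure altitude = 1900 + (-990) = 910 ft.

910 ft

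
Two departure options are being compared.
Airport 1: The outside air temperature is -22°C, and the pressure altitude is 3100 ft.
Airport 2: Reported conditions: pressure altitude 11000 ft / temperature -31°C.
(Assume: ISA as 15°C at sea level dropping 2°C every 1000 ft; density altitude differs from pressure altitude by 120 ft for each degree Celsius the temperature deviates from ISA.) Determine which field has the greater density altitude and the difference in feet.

Airport 2 by 8716 ft

Airport 1: ISA temp = 8.8°C, deviation -30.8°C, DA = 3100 + 120 × (-30.8) = -596 ft.
Airport 2: ISA temp = -7°C, deviation -24°C, DA = 11000 + 120 × (-24) = 8120 ft.
Airport 2 is higher by 8120 − (-596) = 8716 ft.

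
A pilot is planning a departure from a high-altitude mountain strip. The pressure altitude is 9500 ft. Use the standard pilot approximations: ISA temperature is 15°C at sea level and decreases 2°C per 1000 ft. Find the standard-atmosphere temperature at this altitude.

-4°C

ISA temperature = 15 − 2 × (9500/1000) = 15 − 19 = -4°C.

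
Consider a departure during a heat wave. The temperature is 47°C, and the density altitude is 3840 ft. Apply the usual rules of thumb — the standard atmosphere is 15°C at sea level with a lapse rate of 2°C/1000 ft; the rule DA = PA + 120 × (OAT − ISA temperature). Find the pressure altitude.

0 ft

DA = PA + 120 × (OAT − (15 − 2·PA/1000)) = PA + 120·OAT − 1800 + 0.24·PA = 1.24·PA + 120·OAT − 1800.
So 1.24·PA = 3840 − 120 × 47 + 1800 = 0.
PA = 0 / 1.24 = 0 ft.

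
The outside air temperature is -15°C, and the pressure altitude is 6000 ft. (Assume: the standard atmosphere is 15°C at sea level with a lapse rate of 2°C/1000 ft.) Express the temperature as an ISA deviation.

ISA-18°C

ISA temperature at 6000 ft = 15 − 2 × (6000/1000) = 3°C.
Deviation = OAT − ISA = -15 − 3 = -18°C.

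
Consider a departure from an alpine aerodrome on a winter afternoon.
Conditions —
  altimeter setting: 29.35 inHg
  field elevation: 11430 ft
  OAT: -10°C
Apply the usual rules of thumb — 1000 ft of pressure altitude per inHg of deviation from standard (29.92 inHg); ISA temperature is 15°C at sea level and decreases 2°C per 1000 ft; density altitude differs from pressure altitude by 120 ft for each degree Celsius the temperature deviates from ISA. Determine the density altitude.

Pressure altitude = 11430 + (29.92 − 29.35) × 1000 = 11430 + (+570) = 12000 ft.
ISA temperature at 12000 ft = 15 − 2 × (12000/1000) = -9°C.
ISA deviation = -10 − (-9) = -1°C.
Density altitude = 12000 + 120 × (-1) = 11880 ft.

11880 ft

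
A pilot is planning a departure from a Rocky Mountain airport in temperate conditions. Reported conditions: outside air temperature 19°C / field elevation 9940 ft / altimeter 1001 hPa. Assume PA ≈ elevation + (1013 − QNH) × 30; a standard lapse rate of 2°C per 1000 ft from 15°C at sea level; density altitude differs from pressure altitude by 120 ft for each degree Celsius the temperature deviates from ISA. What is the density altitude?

13252 ft

Pressure altitude = 9940 + (1013 − 1001) × 30 = 9940 + (+360) = 10300 ft.
ISA temperature at 10300 ft = 15 − 2 × (10300/1000) = -5.6°C.
ISA deviation = 19 − (-5.6) = +24.6°C.
Density altitude = 10300 + 120 × (24.6) = 13252 ft.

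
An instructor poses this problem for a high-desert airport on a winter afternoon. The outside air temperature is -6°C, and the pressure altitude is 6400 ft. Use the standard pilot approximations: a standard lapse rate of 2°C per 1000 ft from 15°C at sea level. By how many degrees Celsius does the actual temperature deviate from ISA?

ISA temperature at 6400 ft = 15 − 2 × (6400/1000) = 2.2°C.
Deviation = OAT − ISA = -6 − 2.2 = -8.2°C.

ISA-8.2°C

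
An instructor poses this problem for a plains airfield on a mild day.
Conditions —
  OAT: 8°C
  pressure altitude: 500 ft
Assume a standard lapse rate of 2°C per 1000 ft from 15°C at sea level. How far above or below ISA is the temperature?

ISA-6°C

ISA temperature at 500 ft = 15 − 2 × (500/1000) = 14°C.
Deviation = OAT − ISA = 8 − 14 = -6°C.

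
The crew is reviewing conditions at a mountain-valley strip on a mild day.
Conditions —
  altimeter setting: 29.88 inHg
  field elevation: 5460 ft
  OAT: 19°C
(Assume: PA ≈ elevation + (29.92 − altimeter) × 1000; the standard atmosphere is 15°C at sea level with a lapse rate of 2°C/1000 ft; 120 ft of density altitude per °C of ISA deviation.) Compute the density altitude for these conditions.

7300 ft

Pressure altitude = 5460 + (29.92 − 29.88) × 1000 = 5460 + (+40) = 5500 ft.
ISA temperature at 5500 ft = 15 − 2 × (5500/1000) = 4°C.
ISA deviation = 19 − 4 = +15°C.
Density altitude = 5500 + 120 × (15) = 7300 ft.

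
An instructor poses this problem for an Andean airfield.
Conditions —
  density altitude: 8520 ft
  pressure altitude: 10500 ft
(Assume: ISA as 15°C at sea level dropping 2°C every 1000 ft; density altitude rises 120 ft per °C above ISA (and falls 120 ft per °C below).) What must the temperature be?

-22.5°C

Density altitude − pressure altitude = 8520 − 10500 = -1980 ft.
At 120 ft/°C that is an ISA deviation of -1980/120 = -16.5°C.
ISA temperature at 10500 ft = 15 − 2 × (10500/1000) = -6°C.
OAT = ISA + deviation = -6 + (-16.5) = -22.5°C.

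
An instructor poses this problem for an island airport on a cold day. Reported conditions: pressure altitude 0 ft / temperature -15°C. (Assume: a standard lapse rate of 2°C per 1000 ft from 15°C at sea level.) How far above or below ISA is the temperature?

ISA-30°C

ISA temperature at 0 ft = 15 − 2 × (0/1000) = 15°C.
Deviation = OAT − ISA = -15 − 15 = -30°C.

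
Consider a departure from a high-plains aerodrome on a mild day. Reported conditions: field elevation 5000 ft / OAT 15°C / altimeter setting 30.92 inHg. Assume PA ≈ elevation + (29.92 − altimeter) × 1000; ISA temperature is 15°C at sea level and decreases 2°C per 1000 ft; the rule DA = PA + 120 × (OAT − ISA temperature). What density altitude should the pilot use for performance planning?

4960 ft

Pressure altitude = 5000 + (29.92 − 30.92) × 1000 = 5000 + (-1000) = 4000 ft.
ISA temperature at 4000 ft = 15 − 2 × (4000/1000) = 7°C.
ISA deviation = 15 − 7 = +8°C.
Density altitude = 4000 + 120 × (8) = 4960 ft.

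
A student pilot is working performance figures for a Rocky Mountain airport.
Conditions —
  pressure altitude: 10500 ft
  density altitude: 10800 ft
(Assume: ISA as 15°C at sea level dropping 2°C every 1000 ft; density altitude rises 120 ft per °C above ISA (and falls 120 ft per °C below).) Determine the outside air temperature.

-3.5°C

Density altitude − pressure altitude = 10800 − 10500 = +300 ft.
At 120 ft/°C that is an ISA deviation of 300/120 = +2.5°C.
ISA temperature at 10500 ft = 15 − 2 × (10500/1000) = -6°C.
OAT = ISA + deviation = -6 + (+2.5) = -3.5°C.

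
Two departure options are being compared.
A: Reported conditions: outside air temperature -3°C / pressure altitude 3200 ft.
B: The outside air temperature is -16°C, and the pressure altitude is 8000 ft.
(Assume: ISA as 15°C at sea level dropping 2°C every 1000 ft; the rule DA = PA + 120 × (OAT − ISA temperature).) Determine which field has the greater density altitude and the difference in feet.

A: ISA temp = 8.6°C, deviation -11.6°C, DA = 3200 + 120 × (-11.6) = 1808 ft.
B: ISA temp = -1°C, deviation -15°C, DA = 8000 + 120 × (-15) = 6200 ft.
B is higher by 6200 − 1808 = 4392 ft.

B by 4392 ft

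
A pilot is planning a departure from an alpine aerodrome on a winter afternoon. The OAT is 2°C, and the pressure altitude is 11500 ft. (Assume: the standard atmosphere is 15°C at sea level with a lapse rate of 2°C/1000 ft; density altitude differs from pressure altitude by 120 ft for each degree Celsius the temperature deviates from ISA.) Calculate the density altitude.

ISA temperature at 11500 ft = 15 − 2 × (11500/1000) = -8°C.
ISA deviation = 2 − (-8) = +10°C.
Density altitude = 11500 + 120 × (10) = 11500 + (+1200) = 12700 ft.

12700 ft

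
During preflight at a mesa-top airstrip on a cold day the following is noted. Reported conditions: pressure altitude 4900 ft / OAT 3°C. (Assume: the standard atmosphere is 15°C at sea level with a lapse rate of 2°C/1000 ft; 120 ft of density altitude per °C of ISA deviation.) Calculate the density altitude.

ISA temperature at 4900 ft = 15 − 2 × (4900/1000) = 5.2°C.
ISA deviation = 3 − 5.2 = -2.2°C.
Density altitude = 4900 + 120 × (-2.2) = 4900 + (-264) = 4636 ft.

4636 ft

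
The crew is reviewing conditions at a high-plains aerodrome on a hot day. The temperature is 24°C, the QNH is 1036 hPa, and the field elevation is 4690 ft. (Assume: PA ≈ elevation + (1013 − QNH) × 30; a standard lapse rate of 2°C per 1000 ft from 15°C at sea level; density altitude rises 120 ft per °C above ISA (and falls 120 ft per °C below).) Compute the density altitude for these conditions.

Pressure altitude = 4690 + (1013 − 1036) × 30 = 4690 + (-690) = 4000 ft.
ISA temperature at 4000 ft = 15 − 2 × (4000/1000) = 7°C.
ISA deviation = 24 − 7 = +17°C.
Density altitude = 4000 + 120 × (17) = 6040 ft.

6040 ft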